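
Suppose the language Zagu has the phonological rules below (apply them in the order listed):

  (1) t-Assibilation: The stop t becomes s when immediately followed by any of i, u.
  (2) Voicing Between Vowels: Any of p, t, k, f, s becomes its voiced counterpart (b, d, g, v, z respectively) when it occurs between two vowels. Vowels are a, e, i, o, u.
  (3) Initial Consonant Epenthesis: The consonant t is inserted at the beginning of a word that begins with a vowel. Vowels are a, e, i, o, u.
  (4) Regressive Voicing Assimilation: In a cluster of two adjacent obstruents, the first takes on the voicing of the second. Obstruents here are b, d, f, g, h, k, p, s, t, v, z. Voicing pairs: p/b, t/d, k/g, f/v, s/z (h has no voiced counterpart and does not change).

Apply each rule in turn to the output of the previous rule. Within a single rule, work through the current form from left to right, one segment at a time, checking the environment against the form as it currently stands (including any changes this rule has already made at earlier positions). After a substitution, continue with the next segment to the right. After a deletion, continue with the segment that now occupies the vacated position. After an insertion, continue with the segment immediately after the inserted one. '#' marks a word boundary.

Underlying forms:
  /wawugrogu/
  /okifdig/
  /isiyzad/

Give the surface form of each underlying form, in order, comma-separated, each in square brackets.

[wawugrogu], [togivdig], [tiziyzad]

/wawugrogu/:
  (1) t-Assibilation: no change — [wawugrogu]
  (2) Voicing Between Vowels: no change — [wawugrogu]
  (3) Initial Consonant Epenthesis: no change — [wawugrogu]
  (4) Regressive Voicing Assimilation: no change — [wawugrogu]
/okifdig/:
  (1) t-Assibilation: no change — [okifdig]
  (2) Voicing Between Vowels: [okifdig] → [ogifdig]
  (3) Initial Consonant Epenthesis: [ogifdig] → [togifdig]
  (4) Regressive Voicing Assimilation: [togifdig] → [togivdig]
/isiyzad/:
  (1) t-Assibilation: no change — [isiyzad]
  (2) Voicing Between Vowels: [isiyzad] → [iziyzad]
  (3) Initial Consonant Epenthesis: [iziyzad] → [tiziyzad]
  (4) Regressive Voicing Assimilation: no change — [tiziyzad]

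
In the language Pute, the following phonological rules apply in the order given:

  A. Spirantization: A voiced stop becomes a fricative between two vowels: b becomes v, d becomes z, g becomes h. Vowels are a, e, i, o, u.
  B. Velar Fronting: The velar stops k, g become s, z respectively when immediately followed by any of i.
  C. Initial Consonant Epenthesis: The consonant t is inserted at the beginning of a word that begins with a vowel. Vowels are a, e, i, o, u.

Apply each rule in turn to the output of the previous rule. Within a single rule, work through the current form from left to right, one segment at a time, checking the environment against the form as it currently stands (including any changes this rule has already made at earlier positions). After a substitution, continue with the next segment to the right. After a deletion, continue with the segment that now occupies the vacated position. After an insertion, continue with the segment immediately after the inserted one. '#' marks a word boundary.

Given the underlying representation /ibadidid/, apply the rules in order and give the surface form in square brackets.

[tivazizid]

A Spirantization: [ibadidid] → [ivazizid]
B Velar Fronting: no change — [ivazizid]
C Initial Consonant Epenthesis: [ivazizid] → [tivazizid]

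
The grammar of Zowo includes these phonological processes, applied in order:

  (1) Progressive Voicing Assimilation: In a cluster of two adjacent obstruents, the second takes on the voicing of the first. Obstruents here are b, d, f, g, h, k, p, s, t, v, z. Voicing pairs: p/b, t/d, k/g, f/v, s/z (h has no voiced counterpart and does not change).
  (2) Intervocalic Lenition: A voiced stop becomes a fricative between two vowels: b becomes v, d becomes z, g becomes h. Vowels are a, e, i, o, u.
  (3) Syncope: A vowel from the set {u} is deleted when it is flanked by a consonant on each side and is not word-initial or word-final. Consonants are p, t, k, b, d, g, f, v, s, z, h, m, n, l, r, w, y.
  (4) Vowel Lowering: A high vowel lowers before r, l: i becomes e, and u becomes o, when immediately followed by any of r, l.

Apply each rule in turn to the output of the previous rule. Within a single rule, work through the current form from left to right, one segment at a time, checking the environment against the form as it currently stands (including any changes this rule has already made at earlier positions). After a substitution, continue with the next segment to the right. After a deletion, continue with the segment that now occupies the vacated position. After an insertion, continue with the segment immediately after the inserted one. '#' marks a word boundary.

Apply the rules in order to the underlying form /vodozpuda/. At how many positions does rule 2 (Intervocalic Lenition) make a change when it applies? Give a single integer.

(1) Progressive Voicing Assimilation: [vodozpuda] → [vodozbuda]
(2) Intervocalic Lenition: [vodozbuda] → [vozozbuza]
(3) Syncope: [vozozbuza] → [vozozbza]
(4) Vowel Lowering: no change — [vozozbza]
Rule 2 changed 2 position(s).

2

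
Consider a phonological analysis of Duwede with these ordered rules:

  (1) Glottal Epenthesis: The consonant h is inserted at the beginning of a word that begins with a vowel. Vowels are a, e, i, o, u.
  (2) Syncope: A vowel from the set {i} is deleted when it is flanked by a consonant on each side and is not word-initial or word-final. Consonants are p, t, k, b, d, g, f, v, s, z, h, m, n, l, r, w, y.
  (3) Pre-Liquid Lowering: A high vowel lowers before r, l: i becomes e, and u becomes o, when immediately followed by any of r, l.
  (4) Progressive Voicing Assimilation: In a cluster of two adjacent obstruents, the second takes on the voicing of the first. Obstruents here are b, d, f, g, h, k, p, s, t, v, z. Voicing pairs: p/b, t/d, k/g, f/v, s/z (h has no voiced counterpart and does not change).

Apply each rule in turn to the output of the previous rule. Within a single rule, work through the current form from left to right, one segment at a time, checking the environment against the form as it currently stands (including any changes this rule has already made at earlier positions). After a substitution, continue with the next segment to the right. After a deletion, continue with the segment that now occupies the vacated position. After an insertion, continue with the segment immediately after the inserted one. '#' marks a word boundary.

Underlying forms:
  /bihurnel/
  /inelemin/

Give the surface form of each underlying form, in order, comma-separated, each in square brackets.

/bihurnel/:
  (1) Glottal Epenthesis: no change — [bihurnel]
  (2) Syncope: [bihurnel] → [bhurnel]
  (3) Pre-Liquid Lowering: [bhurnel] → [bhornel]
  (4) Progressive Voicing Assimilation: no change — [bhornel]
/inelemin/:
  (1) Glottal Epenthesis: [inelemin] → [hinelemin]
  (2) Syncope: [hinelemin] → [hnelemn]
  (3) Pre-Liquid Lowering: no change — [hnelemn]
  (4) Progressive Voicing Assimilation: no change — [hnelemn]

[bhornel], [hnelemn]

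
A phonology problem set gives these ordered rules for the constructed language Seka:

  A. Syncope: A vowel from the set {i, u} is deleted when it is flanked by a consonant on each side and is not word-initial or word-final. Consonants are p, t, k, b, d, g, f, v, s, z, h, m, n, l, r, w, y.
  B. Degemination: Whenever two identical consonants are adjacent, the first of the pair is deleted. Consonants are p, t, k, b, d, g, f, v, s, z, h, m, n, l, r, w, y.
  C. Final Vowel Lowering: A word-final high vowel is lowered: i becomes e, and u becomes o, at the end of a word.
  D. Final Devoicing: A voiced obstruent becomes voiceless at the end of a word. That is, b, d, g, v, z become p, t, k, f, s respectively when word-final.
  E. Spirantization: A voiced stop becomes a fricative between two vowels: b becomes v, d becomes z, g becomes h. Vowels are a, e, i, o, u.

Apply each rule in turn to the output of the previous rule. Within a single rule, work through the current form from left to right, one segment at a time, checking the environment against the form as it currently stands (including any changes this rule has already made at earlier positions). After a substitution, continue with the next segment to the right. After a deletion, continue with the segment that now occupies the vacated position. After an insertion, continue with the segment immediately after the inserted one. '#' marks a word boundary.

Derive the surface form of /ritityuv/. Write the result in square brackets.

A Syncope: [ritityuv] → [rttyv]
B Degemination: [rttyv] → [rtyv]
C Final Vowel Lowering: no change — [rtyv]
D Final Devoicing: [rtyv] → [rtyf]
E Spirantization: no change — [rtyf]

[rtyf]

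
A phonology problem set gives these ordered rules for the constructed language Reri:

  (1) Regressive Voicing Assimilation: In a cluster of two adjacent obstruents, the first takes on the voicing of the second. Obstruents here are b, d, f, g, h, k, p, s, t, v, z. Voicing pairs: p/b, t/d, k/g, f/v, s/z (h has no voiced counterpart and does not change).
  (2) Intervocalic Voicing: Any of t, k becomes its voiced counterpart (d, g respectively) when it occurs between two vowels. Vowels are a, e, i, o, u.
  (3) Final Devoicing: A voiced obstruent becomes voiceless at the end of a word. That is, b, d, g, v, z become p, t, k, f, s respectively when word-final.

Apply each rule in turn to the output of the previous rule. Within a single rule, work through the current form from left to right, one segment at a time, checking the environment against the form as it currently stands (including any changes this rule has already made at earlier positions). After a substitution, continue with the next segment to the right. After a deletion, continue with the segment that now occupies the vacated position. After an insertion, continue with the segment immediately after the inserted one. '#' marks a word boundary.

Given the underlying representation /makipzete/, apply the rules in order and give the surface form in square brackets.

[magibzede]

(1) Regressive Voicing Assimilation: [makipzete] → [makibzete]
(2) Intervocalic Voicing: [makibzete] → [magibzede]
(3) Final Devoicing: no change — [magibzede]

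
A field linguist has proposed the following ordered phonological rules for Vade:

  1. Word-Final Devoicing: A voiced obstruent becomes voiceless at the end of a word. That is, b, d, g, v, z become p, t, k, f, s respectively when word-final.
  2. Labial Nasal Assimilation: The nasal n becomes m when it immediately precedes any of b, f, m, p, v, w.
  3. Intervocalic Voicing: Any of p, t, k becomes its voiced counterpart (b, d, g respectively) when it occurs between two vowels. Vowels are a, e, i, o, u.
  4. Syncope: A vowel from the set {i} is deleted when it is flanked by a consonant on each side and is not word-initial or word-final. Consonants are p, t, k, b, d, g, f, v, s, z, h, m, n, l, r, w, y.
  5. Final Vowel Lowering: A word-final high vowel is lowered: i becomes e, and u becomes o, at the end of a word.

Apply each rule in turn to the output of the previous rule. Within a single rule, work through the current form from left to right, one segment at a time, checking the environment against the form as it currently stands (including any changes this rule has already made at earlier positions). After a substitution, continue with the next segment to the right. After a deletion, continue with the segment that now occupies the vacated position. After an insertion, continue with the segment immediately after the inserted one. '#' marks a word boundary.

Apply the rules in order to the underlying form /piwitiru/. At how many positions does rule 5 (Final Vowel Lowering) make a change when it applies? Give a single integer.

1 Word-Final Devoicing: no change — [piwitiru]
2 Labial Nasal Assimilation: no change — [piwitiru]
3 Intervocalic Voicing: [piwitiru] → [piwidiru]
4 Syncope: [piwidiru] → [pwdru]
5 Final Vowel Lowering: [pwdru] → [pwdro]
Rule 5 changed 1 position(s).

1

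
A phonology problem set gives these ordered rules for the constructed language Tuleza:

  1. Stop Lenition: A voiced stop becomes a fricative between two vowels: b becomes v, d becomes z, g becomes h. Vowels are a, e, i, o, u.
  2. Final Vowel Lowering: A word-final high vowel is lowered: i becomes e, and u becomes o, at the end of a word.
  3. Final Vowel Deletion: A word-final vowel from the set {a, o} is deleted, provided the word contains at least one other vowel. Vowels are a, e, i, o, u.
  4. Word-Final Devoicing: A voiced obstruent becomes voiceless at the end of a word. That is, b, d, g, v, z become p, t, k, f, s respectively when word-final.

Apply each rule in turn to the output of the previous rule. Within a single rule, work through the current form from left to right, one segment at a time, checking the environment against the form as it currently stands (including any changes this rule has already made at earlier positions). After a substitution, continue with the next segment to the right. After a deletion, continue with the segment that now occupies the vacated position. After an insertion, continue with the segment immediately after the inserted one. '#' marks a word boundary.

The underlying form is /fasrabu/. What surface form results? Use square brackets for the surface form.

1 Stop Lenition: [fasrabu] → [fasravu]
2 Final Vowel Lowering: [fasravu] → [fasravo]
3 Final Vowel Deletion: [fasravo] → [fasrav]
4 Word-Final Devoicing: [fasrav] → [fasraf]

[fasraf]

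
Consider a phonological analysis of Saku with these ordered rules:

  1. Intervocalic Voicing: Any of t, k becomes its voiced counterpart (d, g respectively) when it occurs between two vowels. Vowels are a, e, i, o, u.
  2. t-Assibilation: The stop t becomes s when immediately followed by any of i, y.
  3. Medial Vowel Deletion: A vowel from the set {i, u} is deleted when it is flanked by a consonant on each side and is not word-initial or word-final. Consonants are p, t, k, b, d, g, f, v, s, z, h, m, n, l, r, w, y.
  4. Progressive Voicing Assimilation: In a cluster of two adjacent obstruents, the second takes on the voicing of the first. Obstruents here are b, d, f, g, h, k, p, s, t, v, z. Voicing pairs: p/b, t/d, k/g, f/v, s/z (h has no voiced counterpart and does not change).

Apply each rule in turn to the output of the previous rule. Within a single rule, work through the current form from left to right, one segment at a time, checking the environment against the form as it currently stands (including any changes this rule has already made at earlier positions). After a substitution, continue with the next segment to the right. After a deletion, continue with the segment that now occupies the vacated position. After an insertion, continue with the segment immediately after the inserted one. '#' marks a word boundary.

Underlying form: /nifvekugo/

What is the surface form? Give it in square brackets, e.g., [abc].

1 Intervocalic Voicing: [nifvekugo] → [nifvegugo]
2 t-Assibilation: no change — [nifvegugo]
3 Medial Vowel Deletion: [nifvegugo] → [nfveggo]
4 Progressive Voicing Assimilation: [nfveggo] → [nffeggo]

[nffeggo]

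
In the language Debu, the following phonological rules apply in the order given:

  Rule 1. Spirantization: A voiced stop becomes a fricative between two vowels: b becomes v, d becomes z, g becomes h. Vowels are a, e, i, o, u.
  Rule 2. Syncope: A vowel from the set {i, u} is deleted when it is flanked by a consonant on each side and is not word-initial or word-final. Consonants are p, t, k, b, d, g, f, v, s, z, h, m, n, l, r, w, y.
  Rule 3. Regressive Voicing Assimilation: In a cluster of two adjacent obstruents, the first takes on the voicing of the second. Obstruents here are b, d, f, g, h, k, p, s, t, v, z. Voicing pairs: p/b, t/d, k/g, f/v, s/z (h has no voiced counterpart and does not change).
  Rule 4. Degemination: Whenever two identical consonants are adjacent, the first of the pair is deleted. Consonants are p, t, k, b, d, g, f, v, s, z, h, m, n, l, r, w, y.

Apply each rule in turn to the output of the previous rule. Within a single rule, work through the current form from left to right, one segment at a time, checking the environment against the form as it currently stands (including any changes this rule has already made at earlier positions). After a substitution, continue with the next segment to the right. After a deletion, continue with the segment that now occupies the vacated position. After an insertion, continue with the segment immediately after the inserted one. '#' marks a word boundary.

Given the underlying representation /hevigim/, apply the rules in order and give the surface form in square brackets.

[hefhm]

Rule 1 Spirantization: [hevigim] → [hevihim]
Rule 2 Syncope: [hevihim] → [hevhm]
Rule 3 Regressive Voicing Assimilation: [hevhm] → [hefhm]
Rule 4 Degemination: no change — [hefhm]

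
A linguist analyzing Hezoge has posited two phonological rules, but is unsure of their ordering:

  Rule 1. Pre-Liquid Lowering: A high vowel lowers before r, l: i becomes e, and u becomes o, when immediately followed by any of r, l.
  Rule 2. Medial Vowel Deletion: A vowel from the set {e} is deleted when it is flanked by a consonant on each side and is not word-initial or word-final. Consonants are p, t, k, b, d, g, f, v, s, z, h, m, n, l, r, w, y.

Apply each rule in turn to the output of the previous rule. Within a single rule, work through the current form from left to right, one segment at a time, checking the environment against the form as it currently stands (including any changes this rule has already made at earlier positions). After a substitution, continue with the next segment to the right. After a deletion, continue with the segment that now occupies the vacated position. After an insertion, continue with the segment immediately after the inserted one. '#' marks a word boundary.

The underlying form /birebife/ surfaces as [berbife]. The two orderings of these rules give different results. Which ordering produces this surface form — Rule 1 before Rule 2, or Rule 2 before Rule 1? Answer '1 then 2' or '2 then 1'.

2 then 1

Order 1 then 2:
  1 Pre-Liquid Lowering: [birebife] → [berebife]
  2 Medial Vowel Deletion: [berebife] → [brbife]
  result: [brbife]
Order 2 then 1:
  2 Medial Vowel Deletion: [birebife] → [birbife]
  1 Pre-Liquid Lowering: [birbife] → [berbife]
  result: [berbife]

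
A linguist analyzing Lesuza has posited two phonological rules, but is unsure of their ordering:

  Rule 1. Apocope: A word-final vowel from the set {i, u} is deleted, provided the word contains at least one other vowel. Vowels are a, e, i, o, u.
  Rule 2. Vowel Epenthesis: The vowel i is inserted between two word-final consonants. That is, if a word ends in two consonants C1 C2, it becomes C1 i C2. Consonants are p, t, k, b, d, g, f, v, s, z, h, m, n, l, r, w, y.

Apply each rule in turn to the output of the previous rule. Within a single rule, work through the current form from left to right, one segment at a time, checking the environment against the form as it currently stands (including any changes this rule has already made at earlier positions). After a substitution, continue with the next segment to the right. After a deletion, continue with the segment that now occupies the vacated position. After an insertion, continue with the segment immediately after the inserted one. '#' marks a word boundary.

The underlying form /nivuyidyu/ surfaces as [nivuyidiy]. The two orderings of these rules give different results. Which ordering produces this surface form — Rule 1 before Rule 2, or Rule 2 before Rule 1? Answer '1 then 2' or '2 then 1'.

Order 1 then 2:
  1 Apocope: [nivuyidyu] → [nivuyidy]
  2 Vowel Epenthesis: [nivuyidy] → [nivuyidiy]
  result: [nivuyidiy]
Order 2 then 1:
  2 Vowel Epenthesis: no change — [nivuyidyu]
  1 Apocope: [nivuyidyu] → [nivuyidy]
  result: [nivuyidy]

1 then 2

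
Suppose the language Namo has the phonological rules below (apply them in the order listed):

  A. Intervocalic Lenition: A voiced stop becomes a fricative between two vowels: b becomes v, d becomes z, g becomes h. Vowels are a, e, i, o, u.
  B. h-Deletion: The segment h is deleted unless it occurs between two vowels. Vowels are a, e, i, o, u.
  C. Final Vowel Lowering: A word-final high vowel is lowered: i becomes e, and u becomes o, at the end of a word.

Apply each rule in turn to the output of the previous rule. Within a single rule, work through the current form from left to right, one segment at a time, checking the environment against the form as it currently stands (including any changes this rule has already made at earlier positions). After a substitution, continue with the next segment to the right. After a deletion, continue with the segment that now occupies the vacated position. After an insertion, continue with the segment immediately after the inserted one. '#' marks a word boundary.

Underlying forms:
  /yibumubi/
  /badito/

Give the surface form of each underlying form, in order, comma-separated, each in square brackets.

/yibumubi/:
  A Intervocalic Lenition: [yibumubi] → [yivumuvi]
  B h-Deletion: no change — [yivumuvi]
  C Final Vowel Lowering: [yivumuvi] → [yivumuve]
/badito/:
  A Intervocalic Lenition: [badito] → [bazito]
  B h-Deletion: no change — [bazito]
  C Final Vowel Lowering: no change — [bazito]

[yivumuve], [bazito]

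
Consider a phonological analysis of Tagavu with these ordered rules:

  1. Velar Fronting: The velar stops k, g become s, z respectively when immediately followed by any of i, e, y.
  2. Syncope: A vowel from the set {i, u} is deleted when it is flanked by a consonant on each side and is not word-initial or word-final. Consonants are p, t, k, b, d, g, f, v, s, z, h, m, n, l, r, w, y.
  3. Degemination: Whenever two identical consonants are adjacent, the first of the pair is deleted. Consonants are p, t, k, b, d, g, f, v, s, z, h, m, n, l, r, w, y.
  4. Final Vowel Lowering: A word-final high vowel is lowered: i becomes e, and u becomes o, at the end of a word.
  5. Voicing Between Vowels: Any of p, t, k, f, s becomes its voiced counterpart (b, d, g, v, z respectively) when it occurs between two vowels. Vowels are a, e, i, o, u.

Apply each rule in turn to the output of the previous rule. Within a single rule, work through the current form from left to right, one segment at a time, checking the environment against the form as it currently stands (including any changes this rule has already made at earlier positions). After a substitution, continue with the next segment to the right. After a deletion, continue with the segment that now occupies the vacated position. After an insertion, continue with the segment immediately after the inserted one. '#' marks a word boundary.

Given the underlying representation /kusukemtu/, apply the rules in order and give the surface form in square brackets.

1 Velar Fronting: [kusukemtu] → [kususemtu]
2 Syncope: [kususemtu] → [kssemtu]
3 Degemination: [kssemtu] → [ksemtu]
4 Final Vowel Lowering: [ksemtu] → [ksemto]
5 Voicing Between Vowels: no change — [ksemto]

[ksemto]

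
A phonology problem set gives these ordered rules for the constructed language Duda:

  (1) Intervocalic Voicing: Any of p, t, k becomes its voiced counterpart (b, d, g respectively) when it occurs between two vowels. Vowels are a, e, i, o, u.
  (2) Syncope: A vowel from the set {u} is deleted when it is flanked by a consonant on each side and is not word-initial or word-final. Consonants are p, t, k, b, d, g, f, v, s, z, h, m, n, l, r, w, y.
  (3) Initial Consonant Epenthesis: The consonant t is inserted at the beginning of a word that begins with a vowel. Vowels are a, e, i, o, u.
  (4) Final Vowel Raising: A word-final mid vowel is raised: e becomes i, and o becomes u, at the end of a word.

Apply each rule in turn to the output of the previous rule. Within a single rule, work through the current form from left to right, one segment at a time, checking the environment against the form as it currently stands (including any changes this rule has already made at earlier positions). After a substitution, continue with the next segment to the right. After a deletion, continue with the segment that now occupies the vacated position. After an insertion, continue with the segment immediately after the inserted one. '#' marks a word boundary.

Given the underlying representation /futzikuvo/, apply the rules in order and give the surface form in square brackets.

[ftzigvu]

(1) Intervocalic Voicing: [futzikuvo] → [futziguvo]
(2) Syncope: [futziguvo] → [ftzigvo]
(3) Initial Consonant Epenthesis: no change — [ftzigvo]
(4) Final Vowel Raising: [ftzigvo] → [ftzigvu]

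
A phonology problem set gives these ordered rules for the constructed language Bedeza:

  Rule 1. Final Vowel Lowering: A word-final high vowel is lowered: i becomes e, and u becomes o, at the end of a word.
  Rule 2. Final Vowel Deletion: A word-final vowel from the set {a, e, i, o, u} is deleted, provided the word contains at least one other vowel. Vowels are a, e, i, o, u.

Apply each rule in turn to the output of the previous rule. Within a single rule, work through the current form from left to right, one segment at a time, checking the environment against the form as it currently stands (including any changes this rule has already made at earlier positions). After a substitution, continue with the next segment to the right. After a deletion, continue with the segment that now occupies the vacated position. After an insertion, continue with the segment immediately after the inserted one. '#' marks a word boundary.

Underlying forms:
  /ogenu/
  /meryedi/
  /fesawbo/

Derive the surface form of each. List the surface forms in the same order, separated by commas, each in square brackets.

[ogen], [meryed], [fesawb]

/ogenu/:
  Rule 1 Final Vowel Lowering: [ogenu] → [ogeno]
  Rule 2 Final Vowel Deletion: [ogeno] → [ogen]
/meryedi/:
  Rule 1 Final Vowel Lowering: [meryedi] → [meryede]
  Rule 2 Final Vowel Deletion: [meryede] → [meryed]
/fesawbo/:
  Rule 1 Final Vowel Lowering: no change — [fesawbo]
  Rule 2 Final Vowel Deletion: [fesawbo] → [fesawb]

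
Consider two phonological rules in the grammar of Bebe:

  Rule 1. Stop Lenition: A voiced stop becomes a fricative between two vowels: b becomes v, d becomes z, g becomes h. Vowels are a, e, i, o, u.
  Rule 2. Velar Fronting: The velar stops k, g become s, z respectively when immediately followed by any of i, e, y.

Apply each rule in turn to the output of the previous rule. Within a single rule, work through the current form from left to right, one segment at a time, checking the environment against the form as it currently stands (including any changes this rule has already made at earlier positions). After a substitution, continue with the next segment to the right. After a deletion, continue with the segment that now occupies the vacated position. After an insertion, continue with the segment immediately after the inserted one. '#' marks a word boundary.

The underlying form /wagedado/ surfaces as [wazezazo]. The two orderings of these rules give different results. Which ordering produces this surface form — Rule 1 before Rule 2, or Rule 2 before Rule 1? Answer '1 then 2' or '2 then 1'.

2 then 1

Order 1 then 2:
  1 Stop Lenition: [wagedado] → [wahezazo]
  2 Velar Fronting: no change — [wahezazo]
  result: [wahezazo]
Order 2 then 1:
  2 Velar Fronting: [wagedado] → [wazedado]
  1 Stop Lenition: [wazedado] → [wazezazo]
  result: [wazezazo]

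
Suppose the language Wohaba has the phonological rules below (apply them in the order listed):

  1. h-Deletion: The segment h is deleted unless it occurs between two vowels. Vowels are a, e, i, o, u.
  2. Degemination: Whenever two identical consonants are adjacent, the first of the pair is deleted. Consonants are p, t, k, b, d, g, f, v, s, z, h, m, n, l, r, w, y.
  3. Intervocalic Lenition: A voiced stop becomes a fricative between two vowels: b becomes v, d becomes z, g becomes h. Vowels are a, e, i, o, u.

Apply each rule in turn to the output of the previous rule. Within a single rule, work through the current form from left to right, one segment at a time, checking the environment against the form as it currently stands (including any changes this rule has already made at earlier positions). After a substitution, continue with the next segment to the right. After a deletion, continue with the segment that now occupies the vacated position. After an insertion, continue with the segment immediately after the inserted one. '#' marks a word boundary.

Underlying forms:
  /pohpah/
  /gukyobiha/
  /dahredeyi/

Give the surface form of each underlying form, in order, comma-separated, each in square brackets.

/pohpah/:
  1 h-Deletion: [pohpah] → [popa]
  2 Degemination: no change — [popa]
  3 Intervocalic Lenition: no change — [popa]
/gukyobiha/:
  1 h-Deletion: no change — [gukyobiha]
  2 Degemination: no change — [gukyobiha]
  3 Intervocalic Lenition: [gukyobiha] → [gukyoviha]
/dahredeyi/:
  1 h-Deletion: [dahredeyi] → [daredeyi]
  2 Degemination: no change — [daredeyi]
  3 Intervocalic Lenition: [daredeyi] → [darezeyi]

[popa], [gukyoviha], [darezeyi]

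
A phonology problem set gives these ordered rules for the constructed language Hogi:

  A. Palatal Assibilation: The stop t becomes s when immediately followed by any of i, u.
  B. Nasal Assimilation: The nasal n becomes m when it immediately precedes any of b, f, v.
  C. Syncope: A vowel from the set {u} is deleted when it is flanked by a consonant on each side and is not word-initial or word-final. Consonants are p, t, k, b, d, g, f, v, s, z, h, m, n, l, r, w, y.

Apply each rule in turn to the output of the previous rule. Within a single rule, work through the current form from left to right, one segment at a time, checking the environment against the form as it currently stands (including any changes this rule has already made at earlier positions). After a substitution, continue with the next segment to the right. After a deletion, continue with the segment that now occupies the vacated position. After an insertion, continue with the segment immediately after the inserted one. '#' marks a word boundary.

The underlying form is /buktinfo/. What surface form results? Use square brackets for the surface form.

A Palatal Assibilation: [buktinfo] → [buksinfo]
B Nasal Assimilation: [buksinfo] → [buksimfo]
C Syncope: [buksimfo] → [bksimfo]

[bksimfo]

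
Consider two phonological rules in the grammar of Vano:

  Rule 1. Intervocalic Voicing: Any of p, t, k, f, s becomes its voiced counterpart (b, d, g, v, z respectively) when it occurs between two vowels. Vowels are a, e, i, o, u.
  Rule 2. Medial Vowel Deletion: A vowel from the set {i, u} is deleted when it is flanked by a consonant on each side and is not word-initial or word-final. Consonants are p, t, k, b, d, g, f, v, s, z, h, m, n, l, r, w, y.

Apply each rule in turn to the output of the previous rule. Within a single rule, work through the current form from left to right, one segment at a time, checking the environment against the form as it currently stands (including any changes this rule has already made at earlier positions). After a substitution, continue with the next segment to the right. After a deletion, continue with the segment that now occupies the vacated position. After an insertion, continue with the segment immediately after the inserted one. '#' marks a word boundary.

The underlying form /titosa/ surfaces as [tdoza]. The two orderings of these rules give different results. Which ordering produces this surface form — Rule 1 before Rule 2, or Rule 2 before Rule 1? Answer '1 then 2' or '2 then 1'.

1 then 2

Order 1 then 2:
  1 Intervocalic Voicing: [titosa] → [tidoza]
  2 Medial Vowel Deletion: [tidoza] → [tdoza]
  result: [tdoza]
Order 2 then 1:
  2 Medial Vowel Deletion: [titosa] → [ttosa]
  1 Intervocalic Voicing: [ttosa] → [ttoza]
  result: [ttoza]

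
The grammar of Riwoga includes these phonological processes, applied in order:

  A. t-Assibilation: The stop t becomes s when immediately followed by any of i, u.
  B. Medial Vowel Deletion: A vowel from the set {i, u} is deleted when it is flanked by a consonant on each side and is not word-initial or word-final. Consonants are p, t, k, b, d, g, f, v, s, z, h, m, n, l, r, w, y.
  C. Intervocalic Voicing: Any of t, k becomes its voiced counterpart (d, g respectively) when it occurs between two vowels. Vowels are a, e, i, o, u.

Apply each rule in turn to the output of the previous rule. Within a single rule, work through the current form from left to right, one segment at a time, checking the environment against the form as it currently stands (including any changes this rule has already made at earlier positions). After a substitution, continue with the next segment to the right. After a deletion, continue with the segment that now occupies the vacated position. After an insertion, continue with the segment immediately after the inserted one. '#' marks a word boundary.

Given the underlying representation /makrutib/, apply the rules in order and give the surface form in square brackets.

A t-Assibilation: [makrutib] → [makrusib]
B Medial Vowel Deletion: [makrusib] → [makrsb]
C Intervocalic Voicing: no change — [makrsb]

[makrsb]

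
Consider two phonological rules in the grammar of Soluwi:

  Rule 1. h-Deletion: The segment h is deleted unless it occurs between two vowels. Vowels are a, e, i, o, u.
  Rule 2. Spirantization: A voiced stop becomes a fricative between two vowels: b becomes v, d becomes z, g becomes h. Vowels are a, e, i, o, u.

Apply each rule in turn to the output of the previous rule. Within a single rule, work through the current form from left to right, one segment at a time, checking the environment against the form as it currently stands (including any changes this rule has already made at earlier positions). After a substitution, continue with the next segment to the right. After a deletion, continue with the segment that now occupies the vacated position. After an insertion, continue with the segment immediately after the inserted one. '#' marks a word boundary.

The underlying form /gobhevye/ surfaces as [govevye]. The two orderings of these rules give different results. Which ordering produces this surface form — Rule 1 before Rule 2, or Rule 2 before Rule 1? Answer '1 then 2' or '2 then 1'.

1 then 2

Order 1 then 2:
  1 h-Deletion: [gobhevye] → [gobevye]
  2 Spirantization: [gobevye] → [govevye]
  result: [govevye]
Order 2 then 1:
  2 Spirantization: no change — [gobhevye]
  1 h-Deletion: [gobhevye] → [gobevye]
  result: [gobevye]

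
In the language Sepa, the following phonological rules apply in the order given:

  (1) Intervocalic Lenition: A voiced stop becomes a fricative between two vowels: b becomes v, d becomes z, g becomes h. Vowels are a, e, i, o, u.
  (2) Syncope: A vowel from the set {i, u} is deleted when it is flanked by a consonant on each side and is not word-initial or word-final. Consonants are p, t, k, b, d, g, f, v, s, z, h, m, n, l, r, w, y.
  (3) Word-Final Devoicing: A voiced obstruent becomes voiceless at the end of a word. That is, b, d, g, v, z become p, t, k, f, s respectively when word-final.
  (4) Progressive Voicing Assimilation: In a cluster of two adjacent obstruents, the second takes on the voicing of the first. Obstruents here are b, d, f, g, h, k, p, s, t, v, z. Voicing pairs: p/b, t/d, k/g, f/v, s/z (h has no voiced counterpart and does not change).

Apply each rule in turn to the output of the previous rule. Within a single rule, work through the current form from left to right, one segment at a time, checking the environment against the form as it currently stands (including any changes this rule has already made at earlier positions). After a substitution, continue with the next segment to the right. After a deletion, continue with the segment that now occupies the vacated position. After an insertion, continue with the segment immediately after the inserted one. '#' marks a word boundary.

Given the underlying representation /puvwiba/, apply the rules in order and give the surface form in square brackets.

(1) Intervocalic Lenition: [puvwiba] → [puvwiva]
(2) Syncope: [puvwiva] → [pvwva]
(3) Word-Final Devoicing: no change — [pvwva]
(4) Progressive Voicing Assimilation: [pvwva] → [pfwva]

[pfwva]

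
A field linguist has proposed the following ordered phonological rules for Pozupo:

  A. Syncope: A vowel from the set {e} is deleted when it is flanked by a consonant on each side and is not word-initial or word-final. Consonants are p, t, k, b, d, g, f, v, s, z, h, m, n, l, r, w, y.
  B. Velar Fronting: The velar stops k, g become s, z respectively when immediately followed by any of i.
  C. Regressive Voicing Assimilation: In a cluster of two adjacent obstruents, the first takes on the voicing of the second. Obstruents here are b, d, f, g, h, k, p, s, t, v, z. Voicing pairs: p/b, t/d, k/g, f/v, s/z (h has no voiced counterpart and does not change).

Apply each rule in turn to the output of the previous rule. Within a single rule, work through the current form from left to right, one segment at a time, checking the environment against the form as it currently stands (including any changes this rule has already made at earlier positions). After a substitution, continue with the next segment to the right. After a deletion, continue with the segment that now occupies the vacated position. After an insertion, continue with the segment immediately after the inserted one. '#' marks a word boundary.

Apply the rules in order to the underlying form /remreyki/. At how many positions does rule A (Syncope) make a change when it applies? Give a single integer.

A Syncope: [remreyki] → [rmryki]
B Velar Fronting: [rmryki] → [rmrysi]
C Regressive Voicing Assimilation: no change — [rmrysi]
Rule A changed 2 position(s).

2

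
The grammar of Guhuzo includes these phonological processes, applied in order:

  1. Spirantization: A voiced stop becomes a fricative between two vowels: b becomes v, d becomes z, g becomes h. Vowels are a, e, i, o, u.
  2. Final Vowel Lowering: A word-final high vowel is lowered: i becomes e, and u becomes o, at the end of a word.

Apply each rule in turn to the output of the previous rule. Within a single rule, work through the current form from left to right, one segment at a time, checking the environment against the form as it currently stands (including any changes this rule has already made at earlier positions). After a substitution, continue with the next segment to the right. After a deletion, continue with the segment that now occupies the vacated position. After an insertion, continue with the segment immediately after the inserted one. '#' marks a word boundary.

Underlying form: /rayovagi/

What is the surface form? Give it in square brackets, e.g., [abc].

[rayovahe]

1 Spirantization: [rayovagi] → [rayovahi]
2 Final Vowel Lowering: [rayovahi] → [rayovahe]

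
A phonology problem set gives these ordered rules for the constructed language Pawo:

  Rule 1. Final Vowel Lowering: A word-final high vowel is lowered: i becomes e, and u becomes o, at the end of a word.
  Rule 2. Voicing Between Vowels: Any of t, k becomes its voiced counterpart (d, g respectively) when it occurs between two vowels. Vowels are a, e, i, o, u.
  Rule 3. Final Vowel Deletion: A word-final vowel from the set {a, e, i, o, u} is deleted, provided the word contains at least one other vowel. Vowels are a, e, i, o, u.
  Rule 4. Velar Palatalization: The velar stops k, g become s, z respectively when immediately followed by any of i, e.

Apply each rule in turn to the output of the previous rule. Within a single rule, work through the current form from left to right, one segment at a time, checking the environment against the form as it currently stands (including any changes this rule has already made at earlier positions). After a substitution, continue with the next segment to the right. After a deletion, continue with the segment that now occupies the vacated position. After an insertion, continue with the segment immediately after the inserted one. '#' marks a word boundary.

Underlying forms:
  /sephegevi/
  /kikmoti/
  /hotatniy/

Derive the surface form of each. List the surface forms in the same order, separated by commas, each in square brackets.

[sephezev], [sikmod], [hodatniy]

/sephegevi/:
  Rule 1 Final Vowel Lowering: [sephegevi] → [sephegeve]
  Rule 2 Voicing Between Vowels: no change — [sephegeve]
  Rule 3 Final Vowel Deletion: [sephegeve] → [sephegev]
  Rule 4 Velar Palatalization: [sephegev] → [sephezev]
/kikmoti/:
  Rule 1 Final Vowel Lowering: [kikmoti] → [kikmote]
  Rule 2 Voicing Between Vowels: [kikmote] → [kikmode]
  Rule 3 Final Vowel Deletion: [kikmode] → [kikmod]
  Rule 4 Velar Palatalization: [kikmod] → [sikmod]
/hotatniy/:
  Rule 1 Final Vowel Lowering: no change — [hotatniy]
  Rule 2 Voicing Between Vowels: [hotatniy] → [hodatniy]
  Rule 3 Final Vowel Deletion: no change — [hodatniy]
  Rule 4 Velar Palatalization: no change — [hodatniy]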